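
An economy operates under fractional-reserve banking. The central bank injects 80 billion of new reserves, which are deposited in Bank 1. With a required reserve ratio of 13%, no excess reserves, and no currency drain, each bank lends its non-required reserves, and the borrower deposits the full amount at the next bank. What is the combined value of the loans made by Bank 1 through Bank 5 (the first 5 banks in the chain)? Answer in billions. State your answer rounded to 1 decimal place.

Bank i lends (1 − rr)^i of the original deposit: Bank 1 lends 80·0.8700 = 69.6000, Bank 2 lends 80·0.8700² = 60.5520, and so on.
Summing a geometric series: total = 80·[0.8700·(1 − 0.8700^5) / (1 − 0.8700)] ≈ 268.5377 billion.

268.5 billion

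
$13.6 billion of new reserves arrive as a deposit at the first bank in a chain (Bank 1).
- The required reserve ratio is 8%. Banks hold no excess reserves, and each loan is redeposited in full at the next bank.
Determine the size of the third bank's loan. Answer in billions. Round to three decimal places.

$10.590 billion

Each bank lends a fraction (1 − rr) = 0.9200 of the deposit it receives, so Bank 3 receives 13.6·0.9200^2 and lends 13.6·0.9200^3 ≈ 10.5902 billion.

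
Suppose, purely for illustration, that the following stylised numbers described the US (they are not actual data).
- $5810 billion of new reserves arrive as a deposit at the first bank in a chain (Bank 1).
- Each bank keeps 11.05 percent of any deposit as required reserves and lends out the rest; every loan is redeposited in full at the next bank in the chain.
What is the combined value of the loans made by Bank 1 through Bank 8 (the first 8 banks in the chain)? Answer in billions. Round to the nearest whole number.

Bank i lends (1 − rr)^i of the original deposit: Bank 1 lends 5810·0.8895 = 5167.9950, Bank 2 lends 5810·0.8895² ≈ 4596.9316, and so on.
Summing a geometric series: total = 5810·[0.8895·(1 − 0.8895^8) / (1 − 0.8895)] ≈ 28440.6643 billion.

$28441 billion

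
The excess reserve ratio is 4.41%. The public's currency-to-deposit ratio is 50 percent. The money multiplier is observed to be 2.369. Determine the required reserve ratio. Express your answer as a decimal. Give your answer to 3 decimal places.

Using m = 2.369. Since m = (1 + c)/(c + rr + e), the denominator satisfies c + rr + e = (1 + c)/m = (1 + 0.5) / 2.369 ≈ 0.633179.
With c = 0.5 and e = 0.0441, the required reserve ratio is 0.633179 − 0.5 − 0.0441 = 0.089079.

0.089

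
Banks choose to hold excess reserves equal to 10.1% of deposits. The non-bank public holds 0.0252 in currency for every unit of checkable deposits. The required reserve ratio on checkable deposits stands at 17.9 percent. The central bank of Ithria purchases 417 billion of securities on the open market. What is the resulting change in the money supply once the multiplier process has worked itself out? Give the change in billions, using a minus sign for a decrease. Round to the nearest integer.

1401 billion

The money multiplier is m = (1 + c) / (rr + e + c) = (1 + 0.0252) / (0.179 + 0.101 + 0.0252) ≈ 3.3591.
The purchase adds 417 billion of base, so ΔM = m × ΔMB = 3.3591 × (+417) = 1400.7447 billion.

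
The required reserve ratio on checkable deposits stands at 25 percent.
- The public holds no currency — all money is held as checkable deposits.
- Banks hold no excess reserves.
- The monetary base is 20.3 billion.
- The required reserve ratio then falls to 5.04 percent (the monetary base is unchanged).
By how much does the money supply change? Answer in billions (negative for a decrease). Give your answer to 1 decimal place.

Initially m₁ = 1 / (0.25) = 4, so M₁ = 4 × 20.3 = 81.2 billion.
After the change m₂ = 1 / (0.0504) ≈ 19.8413, so M₂ = 19.8413 × 20.3 ≈ 402.7784 billion.
ΔM = M₂ − M₁ = 402.7784 − 81.2 = 321.5784 billion.

321.6 billion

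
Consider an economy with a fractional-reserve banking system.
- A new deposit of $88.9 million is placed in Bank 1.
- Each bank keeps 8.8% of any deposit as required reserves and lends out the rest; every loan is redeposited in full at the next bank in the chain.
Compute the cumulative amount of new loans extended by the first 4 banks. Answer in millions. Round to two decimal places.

$283.95 million

Bank i lends (1 − rr)^i of the original deposit: Bank 1 lends 88.9·0.9120 = 81.0768, Bank 2 lends 88.9·0.9120² ≈ 73.9420, and so on.
Summing a geometric series: total = 88.9·[0.9120·(1 − 0.9120^4) / (1 − 0.9120)] ≈ 283.9548 million.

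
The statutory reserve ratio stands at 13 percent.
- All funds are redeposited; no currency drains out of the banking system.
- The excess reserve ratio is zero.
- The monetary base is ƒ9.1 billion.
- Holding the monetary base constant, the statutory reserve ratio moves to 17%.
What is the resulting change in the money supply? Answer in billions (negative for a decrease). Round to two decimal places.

-16.47 billion

Initially m₁ = 1 / (0.13) ≈ 7.6923, so M₁ = 7.6923 × 9.1 ≈ 69.9999 billion.
After the change m₂ = 1 / (0.17) ≈ 5.8824, so M₂ = 5.8824 × 9.1 ≈ 53.5298 billion.
ΔM = M₂ − M₁ = 53.5298 − 69.9999 = -16.4701 billion.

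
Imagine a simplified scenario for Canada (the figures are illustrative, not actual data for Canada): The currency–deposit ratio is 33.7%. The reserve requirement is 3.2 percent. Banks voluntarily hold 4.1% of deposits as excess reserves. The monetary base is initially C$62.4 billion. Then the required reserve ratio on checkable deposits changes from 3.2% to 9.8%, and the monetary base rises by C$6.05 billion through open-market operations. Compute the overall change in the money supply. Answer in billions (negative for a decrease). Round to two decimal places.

Before: m₁ = (1 + 0.337) / (0.032 + 0.041 + 0.337) ≈ 3.26098, MB₁ = 62.4, so M₁ = 3.26098 × 62.4 ≈ 203.4852 billion.
After: m₂ = (1 + 0.337) / (0.098 + 0.041 + 0.337) ≈ 2.80882, MB₂ = 62.4 + 6.05 = 68.45, so M₂ = 2.80882 × 68.45 ≈ 192.2637 billion.
ΔM = M₂ − M₁ = 192.2637 − 203.4852 = -11.2215 billion.

-11.22 billion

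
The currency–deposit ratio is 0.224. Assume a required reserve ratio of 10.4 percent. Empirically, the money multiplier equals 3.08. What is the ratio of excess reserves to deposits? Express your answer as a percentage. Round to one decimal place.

Using m = 3.08. Since m = (1 + c)/(c + rr + e), the denominator satisfies c + rr + e = (1 + c)/m = (1 + 0.224) / 3.08 ≈ 0.397403.
With c = 0.224 and rr = 0.104, the ratio of excess reserves to deposits is 0.397403 − 0.224 − 0.104 = 0.069403.

6.9%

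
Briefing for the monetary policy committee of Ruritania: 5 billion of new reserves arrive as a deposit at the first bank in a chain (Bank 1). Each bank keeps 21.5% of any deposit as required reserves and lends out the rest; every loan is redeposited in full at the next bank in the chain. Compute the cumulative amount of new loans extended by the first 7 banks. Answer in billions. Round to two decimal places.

14.90 billion

Bank i lends (1 − rr)^i of the original deposit: Bank 1 lends 5·0.7850 = 3.9250, Bank 2 lends 5·0.7850² ≈ 3.0811, and so on.
Summing a geometric series: total = 5·[0.7850·(1 − 0.7850^7) / (1 − 0.7850)] ≈ 14.9024 billion.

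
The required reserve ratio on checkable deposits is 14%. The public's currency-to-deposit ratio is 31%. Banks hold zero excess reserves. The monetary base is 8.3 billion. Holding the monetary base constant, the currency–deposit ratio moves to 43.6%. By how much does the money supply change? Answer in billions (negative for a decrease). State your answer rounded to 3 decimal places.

-3.470 billion

Initially m₁ = (1 + 0.31) / (0.14 + 0.31) ≈ 2.91111, so M₁ = 2.91111 × 8.3 ≈ 24.1622 billion.
After the change m₂ = (1 + 0.436) / (0.14 + 0.436) ≈ 2.49306, so M₂ = 2.49306 × 8.3 ≈ 20.6924 billion.
ΔM = M₂ − M₁ = 20.6924 − 24.1622 = -3.4698 billion.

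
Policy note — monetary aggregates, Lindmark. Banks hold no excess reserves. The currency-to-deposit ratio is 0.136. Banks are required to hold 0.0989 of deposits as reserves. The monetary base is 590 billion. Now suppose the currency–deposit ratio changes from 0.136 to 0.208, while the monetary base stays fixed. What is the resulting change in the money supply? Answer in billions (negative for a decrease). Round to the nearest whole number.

Initially m₁ = (1 + 0.136) / (0.0989 + 0.136) ≈ 4.8361, so M₁ = 4.8361 × 590 = 2853.299 billion.
After the change m₂ = (1 + 0.208) / (0.0989 + 0.208) ≈ 3.9361, so M₂ = 3.9361 × 590 = 2322.299 billion.
ΔM = M₂ − M₁ = 2322.299 − 2853.299 = -531 billion.

-531 billion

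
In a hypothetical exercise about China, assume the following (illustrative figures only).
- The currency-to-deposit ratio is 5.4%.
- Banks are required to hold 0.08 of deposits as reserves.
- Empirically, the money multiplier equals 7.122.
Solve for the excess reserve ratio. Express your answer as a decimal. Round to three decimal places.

0.014

Using m = 7.122. Since m = (1 + c)/(c + rr + e), the denominator satisfies c + rr + e = (1 + c)/m = (1 + 0.054) / 7.122 ≈ 0.147992.
With c = 0.054 and rr = 0.08, the excess reserve ratio is 0.147992 − 0.054 − 0.08 = 0.013992.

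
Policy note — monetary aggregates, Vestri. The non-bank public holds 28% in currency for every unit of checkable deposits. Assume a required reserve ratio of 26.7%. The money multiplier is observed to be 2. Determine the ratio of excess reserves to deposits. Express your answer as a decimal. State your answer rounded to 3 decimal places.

Using m = 2. Since m = (1 + c)/(c + rr + e), the denominator satisfies c + rr + e = (1 + c)/m = (1 + 0.28) / 2 = 0.640000.
With c = 0.28 and rr = 0.267, the ratio of excess reserves to deposits is 0.640000 − 0.28 − 0.267 = 0.093.

0.093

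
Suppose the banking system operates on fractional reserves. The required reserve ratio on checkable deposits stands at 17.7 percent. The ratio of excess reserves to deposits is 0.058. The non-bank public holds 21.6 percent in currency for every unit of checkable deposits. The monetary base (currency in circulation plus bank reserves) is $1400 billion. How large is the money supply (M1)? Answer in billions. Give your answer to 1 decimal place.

The money multiplier is m = (1 + c) / (rr + e + c) = (1 + 0.216) / (0.177 + 0.058 + 0.216) ≈ 2.696231.
So M = m × MB = 2.696231 × 1400 = 3774.7234 billion.

$3774.7 billion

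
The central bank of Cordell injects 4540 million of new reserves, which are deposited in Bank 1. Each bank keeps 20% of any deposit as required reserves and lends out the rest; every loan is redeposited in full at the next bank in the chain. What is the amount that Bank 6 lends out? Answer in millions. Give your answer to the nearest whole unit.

Each bank lends a fraction (1 − rr) = 0.8000 of the deposit it receives, so Bank 6 receives 4540·0.8000^5 and lends 4540·0.8000^6 ≈ 1190.1338 million.

1190 million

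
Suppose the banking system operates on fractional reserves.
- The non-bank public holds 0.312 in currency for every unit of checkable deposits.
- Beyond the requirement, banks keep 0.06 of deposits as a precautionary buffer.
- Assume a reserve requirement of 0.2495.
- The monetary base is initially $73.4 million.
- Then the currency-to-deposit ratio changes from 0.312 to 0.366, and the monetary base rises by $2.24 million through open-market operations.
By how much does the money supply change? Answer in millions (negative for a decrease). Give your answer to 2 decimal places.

Before: m₁ = (1 + 0.312) / (0.2495 + 0.06 + 0.312) ≈ 2.11102, MB₁ = 73.4, so M₁ = 2.11102 × 73.4 ≈ 154.9489 million.
After: m₂ = (1 + 0.366) / (0.2495 + 0.06 + 0.366) ≈ 2.02221, MB₂ = 73.4 + 2.24 = 75.64, so M₂ = 2.02221 × 75.64 ≈ 152.96 million.
ΔM = M₂ − M₁ = 152.96 − 154.9489 = -1.9889 million.

-1.99 million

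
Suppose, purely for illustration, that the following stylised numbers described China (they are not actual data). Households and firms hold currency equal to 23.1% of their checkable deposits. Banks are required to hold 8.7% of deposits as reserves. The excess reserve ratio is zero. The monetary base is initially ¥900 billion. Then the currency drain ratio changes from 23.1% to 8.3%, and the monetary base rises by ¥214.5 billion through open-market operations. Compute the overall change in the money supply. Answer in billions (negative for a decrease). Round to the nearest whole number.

Before: m₁ = (1 + 0.231) / (0.087 + 0.231) ≈ 3.87107, MB₁ = 900, so M₁ = 3.87107 × 900 = 3483.963 billion.
After: m₂ = (1 + 0.083) / (0.087 + 0.083) ≈ 6.37059, MB₂ = 900 + 214.5 = 1114.5, so M₂ = 6.37059 × 1114.5 ≈ 7100.0226 billion.
ΔM = M₂ − M₁ = 7100.0226 − 3483.963 = 3616.0596 billion.

¥3616 billion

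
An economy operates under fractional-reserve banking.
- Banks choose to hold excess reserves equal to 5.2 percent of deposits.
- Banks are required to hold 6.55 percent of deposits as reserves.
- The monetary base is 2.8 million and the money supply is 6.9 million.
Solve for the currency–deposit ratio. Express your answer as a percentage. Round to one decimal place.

48.5%

Using m = M/MB = 6.9/2.8 ≈ 2.464286. From m = (1 + c)/(c + rr + e), rearranging gives 1 + c = m·(c + rr + e), so c·(1 − m) = m·(rr + e) − 1.
Hence c = [m·(rr + e) − 1]/(1 − m) = [2.464286 × (0.0655 + 0.052) − 1] / (1 − 2.464286) ≈ 0.485183.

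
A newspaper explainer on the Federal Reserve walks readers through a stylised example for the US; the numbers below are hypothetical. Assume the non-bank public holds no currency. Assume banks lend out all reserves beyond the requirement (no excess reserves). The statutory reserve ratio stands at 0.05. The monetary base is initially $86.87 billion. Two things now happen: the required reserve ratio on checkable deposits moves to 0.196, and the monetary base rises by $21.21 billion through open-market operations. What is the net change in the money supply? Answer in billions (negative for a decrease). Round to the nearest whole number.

-1186 billion

Before: m₁ = 1 / (0.05) = 20, MB₁ = 86.87, so M₁ = 20 × 86.87 = 1737.4 billion.
After: m₂ = 1 / (0.196) ≈ 5.1020, MB₂ = 86.87 + 21.21 = 108.08, so M₂ = 5.1020 × 108.08 ≈ 551.4242 billion.
ΔM = M₂ − M₁ = 551.4242 − 1737.4 = -1185.9758 billion.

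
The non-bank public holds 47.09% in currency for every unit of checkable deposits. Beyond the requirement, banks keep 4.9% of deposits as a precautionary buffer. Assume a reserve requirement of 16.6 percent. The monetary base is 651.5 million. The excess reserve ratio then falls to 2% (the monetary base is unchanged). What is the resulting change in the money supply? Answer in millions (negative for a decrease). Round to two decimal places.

61.68 million

Initially m₁ = (1 + 0.4709) / (0.166 + 0.049 + 0.4709) ≈ 2.144482, so M₁ = 2.144482 × 651.5 ≈ 1397.13 million.
After the change m₂ = (1 + 0.4709) / (0.166 + 0.02 + 0.4709) ≈ 2.239154, so M₂ = 2.239154 × 651.5 ≈ 1458.8088 million.
ΔM = M₂ − M₁ = 1458.8088 − 1397.13 = 61.6788 million.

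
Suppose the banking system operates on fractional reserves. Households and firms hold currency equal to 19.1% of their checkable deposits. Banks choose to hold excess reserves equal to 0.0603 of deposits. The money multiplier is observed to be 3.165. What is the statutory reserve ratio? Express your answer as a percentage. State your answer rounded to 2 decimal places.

12.50%

Using m = 3.165. Since m = (1 + c)/(c + rr + e), the denominator satisfies c + rr + e = (1 + c)/m = (1 + 0.191) / 3.165 ≈ 0.376303.
With c = 0.191 and e = 0.0603, the statutory reserve ratio is 0.376303 − 0.191 − 0.0603 = 0.125003.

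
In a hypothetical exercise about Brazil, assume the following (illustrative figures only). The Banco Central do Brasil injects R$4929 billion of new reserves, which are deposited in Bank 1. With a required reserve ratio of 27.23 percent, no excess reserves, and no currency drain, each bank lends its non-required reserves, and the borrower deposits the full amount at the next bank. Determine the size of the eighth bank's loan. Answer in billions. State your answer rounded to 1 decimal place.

Each bank lends a fraction (1 − rr) = 0.7277 of the deposit it receives, so Bank 8 receives 4929·0.7277^7 and lends 4929·0.7277^8 ≈ 387.5947 billion.

R$387.6 billion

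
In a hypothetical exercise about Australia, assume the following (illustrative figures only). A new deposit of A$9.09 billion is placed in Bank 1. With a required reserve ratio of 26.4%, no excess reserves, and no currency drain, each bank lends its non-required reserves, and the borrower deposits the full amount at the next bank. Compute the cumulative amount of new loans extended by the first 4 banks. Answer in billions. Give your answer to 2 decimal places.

A$17.91 billion

Bank i lends (1 − rr)^i of the original deposit: Bank 1 lends 9.09·0.7360 ≈ 6.6902, Bank 2 lends 9.09·0.7360² ≈ 4.9240, and so on.
Summing a geometric series: total = 9.09·[0.7360·(1 − 0.7360^4) / (1 − 0.7360)] ≈ 17.9057 billion.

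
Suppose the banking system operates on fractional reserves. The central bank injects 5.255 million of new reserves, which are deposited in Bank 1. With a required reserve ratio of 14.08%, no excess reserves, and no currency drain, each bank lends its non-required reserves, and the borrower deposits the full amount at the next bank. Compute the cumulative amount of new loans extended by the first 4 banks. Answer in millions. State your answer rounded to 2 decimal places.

Bank i lends (1 − rr)^i of the original deposit: Bank 1 lends 5.255·0.8592 ≈ 4.5151, Bank 2 lends 5.255·0.8592² ≈ 3.8794, and so on.
Summing a geometric series: total = 5.255·[0.8592·(1 − 0.8592^4) / (1 − 0.8592)] ≈ 14.5915 million.

14.59 million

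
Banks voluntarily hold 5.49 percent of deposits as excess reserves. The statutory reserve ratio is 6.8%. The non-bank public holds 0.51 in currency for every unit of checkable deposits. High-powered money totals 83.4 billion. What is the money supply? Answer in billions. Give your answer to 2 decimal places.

198.98 billion

The money multiplier is m = (1 + c) / (rr + e + c) = (1 + 0.51) / (0.068 + 0.0549 + 0.51) ≈ 2.38584.
So M = m × MB = 2.38584 × 83.4 ≈ 198.9791 billion.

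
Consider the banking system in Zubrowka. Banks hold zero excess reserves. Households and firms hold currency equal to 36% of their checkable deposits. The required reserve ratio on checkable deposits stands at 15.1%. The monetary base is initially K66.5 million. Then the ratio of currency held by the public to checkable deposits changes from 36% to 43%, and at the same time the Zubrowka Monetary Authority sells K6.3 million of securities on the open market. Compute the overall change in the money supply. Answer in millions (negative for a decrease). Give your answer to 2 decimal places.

-28.82 million

Before: m₁ = (1 + 0.36) / (0.151 + 0.36) ≈ 2.66145, MB₁ = 66.5, so M₁ = 2.66145 × 66.5 ≈ 176.9864 million.
After: m₂ = (1 + 0.43) / (0.151 + 0.43) ≈ 2.46127, MB₂ = 66.5 − 6.3 = 60.2, so M₂ = 2.46127 × 60.2 ≈ 148.1685 million.
ΔM = M₂ − M₁ = 148.1685 − 176.9864 = -28.8179 million.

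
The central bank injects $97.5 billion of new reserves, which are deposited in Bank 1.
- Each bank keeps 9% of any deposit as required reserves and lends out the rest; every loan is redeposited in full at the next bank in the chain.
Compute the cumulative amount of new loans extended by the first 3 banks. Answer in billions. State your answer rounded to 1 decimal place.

Bank i lends (1 − rr)^i of the original deposit: Bank 1 lends 97.5·0.9100 = 88.7250, Bank 2 lends 97.5·0.9100² ≈ 80.7398, and so on.
Summing a geometric series: total = 97.5·[0.9100·(1 − 0.9100^3) / (1 − 0.9100)] ≈ 242.9379 billion.

$242.9 billion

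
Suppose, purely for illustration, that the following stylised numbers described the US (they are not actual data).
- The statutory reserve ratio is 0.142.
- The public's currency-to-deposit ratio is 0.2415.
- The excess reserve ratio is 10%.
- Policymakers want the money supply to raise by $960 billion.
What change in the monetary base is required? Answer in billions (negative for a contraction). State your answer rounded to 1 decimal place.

$373.9 billion

The money multiplier is m = (1 + c) / (rr + e + c) = (1 + 0.2415) / (0.142 + 0.1 + 0.2415) ≈ 2.56774.
ΔMB = ΔM / m = (+960) / 2.56774 ≈ 373.8696 billion.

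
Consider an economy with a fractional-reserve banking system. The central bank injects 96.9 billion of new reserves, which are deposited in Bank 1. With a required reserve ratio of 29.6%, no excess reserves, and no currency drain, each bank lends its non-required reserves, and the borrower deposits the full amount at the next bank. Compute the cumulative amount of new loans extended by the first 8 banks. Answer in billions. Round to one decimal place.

Bank i lends (1 − rr)^i of the original deposit: Bank 1 lends 96.9·0.7040 = 68.2176, Bank 2 lends 96.9·0.7040² ≈ 48.0252, and so on.
Summing a geometric series: total = 96.9·[0.7040·(1 − 0.7040^8) / (1 − 0.7040)] ≈ 216.5594 billion.

216.6 billion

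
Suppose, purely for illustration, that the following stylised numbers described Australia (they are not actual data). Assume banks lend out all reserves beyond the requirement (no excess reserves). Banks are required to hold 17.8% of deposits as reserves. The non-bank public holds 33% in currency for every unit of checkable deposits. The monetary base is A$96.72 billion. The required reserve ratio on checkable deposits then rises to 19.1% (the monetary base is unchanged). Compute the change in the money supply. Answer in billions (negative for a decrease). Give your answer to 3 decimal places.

Initially m₁ = (1 + 0.33) / (0.178 + 0.33) ≈ 2.618110, so M₁ = 2.618110 × 96.72 ≈ 253.2236 billion.
After the change m₂ = (1 + 0.33) / (0.191 + 0.33) ≈ 2.552783, so M₂ = 2.552783 × 96.72 ≈ 246.9052 billion.
ΔM = M₂ − M₁ = 246.9052 − 253.2236 = -6.3184 billion.

-6.318 billion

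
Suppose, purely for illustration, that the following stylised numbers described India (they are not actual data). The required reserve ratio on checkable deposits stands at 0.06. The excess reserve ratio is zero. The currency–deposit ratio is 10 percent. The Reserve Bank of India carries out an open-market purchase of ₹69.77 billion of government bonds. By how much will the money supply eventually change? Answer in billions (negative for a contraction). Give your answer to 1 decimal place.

The money multiplier is m = (1 + c) / (rr + c) = (1 + 0.1) / (0.06 + 0.1) = 6.8750.
The purchase adds 69.77 billion of base, so ΔM = m × ΔMB = 6.8750 × (+69.77) ≈ 479.6687 billion.

₹479.7 billion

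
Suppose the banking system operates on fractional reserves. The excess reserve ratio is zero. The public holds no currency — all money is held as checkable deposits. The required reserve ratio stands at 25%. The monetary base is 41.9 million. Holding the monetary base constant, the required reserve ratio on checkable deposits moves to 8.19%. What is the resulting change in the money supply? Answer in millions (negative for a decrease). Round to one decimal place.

344.0 million

Initially m₁ = 1 / (0.25) = 4, so M₁ = 4 × 41.9 = 167.6 million.
After the change m₂ = 1 / (0.0819) ≈ 12.21, so M₂ = 12.21 × 41.9 = 511.599 million.
ΔM = M₂ − M₁ = 511.599 − 167.6 = 343.999 million.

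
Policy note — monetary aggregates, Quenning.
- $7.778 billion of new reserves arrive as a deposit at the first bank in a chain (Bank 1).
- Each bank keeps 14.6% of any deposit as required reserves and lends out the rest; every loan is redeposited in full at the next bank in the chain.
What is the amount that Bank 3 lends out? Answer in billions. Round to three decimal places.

$4.844 billion

Each bank lends a fraction (1 − rr) = 0.8540 of the deposit it receives, so Bank 3 receives 7.778·0.8540^2 and lends 7.778·0.8540^3 ≈ 4.8444 billion.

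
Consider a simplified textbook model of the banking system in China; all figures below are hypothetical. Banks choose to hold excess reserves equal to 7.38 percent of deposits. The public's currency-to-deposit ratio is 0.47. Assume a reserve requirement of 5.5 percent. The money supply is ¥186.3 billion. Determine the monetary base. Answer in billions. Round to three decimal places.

¥75.889 billion

The money multiplier is m = (1 + c) / (rr + e + c) = (1 + 0.47) / (0.055 + 0.0738 + 0.47) ≈ 2.4549098.
MB = M / m = 186.3 / 2.4549098 ≈ 75.8887 billion.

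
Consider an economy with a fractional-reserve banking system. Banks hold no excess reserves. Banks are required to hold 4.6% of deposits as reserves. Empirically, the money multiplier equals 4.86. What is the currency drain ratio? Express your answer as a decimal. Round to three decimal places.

Using m = 4.86. From m = (1 + c)/(c + rr + e), rearranging gives 1 + c = m·(c + rr + e), so c·(1 − m) = m·(rr + e) − 1.
Hence c = [m·(rr + e) − 1]/(1 − m) = [4.86 × (0.046 + 0) − 1] / (1 − 4.86) ≈ 0.201150.

0.201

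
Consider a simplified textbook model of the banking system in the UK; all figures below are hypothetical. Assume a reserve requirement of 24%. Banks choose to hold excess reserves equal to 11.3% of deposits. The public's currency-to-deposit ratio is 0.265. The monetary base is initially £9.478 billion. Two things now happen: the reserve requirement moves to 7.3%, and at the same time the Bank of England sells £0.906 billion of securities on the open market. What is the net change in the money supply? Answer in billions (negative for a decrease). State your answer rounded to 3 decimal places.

£4.643 billion

Before: m₁ = (1 + 0.265) / (0.24 + 0.113 + 0.265) ≈ 2.04693, MB₁ = 9.478, so M₁ = 2.04693 × 9.478 ≈ 19.4008 billion.
After: m₂ = (1 + 0.265) / (0.073 + 0.113 + 0.265) ≈ 2.80488, MB₂ = 9.478 − 0.906 = 8.572, so M₂ = 2.80488 × 8.572 ≈ 24.0434 billion.
ΔM = M₂ − M₁ = 24.0434 − 19.4008 = 4.6426 billion.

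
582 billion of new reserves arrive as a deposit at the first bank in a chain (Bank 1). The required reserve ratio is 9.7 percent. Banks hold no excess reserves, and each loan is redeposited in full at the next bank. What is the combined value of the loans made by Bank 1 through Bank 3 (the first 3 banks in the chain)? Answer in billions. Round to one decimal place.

1428.6 billion

Bank i lends (1 − rr)^i of the original deposit: Bank 1 lends 582·0.9030 = 525.5460, Bank 2 lends 582·0.9030² ≈ 474.5680, and so on.
Summing a geometric series: total = 582·[0.9030·(1 − 0.9030^3) / (1 − 0.9030)] ≈ 1428.6490 billion.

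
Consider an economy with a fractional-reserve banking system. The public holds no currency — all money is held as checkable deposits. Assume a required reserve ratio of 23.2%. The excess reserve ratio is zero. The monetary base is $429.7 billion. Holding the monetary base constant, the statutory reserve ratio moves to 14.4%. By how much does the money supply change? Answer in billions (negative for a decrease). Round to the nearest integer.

Initially m₁ = 1 / (0.232) ≈ 4.3103, so M₁ = 4.3103 × 429.7 ≈ 1852.1359 billion.
After the change m₂ = 1 / (0.144) ≈ 6.9444, so M₂ = 6.9444 × 429.7 ≈ 2984.0087 billion.
ΔM = M₂ − M₁ = 2984.0087 − 1852.1359 = 1131.8728 billion.

$1132 billion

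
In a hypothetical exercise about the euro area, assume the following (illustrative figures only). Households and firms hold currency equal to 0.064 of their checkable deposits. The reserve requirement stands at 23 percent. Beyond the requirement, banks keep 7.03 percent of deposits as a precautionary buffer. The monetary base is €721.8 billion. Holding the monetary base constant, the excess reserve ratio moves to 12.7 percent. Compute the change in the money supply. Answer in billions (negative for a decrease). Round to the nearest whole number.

-284 billion

Initially m₁ = (1 + 0.064) / (0.23 + 0.0703 + 0.064) ≈ 2.9207, so M₁ = 2.9207 × 721.8 ≈ 2108.1613 billion.
After the change m₂ = (1 + 0.064) / (0.23 + 0.127 + 0.064) ≈ 2.5273, so M₂ = 2.5273 × 721.8 ≈ 1824.2051 billion.
ΔM = M₂ − M₁ = 1824.2051 − 2108.1613 = -283.9562 billion.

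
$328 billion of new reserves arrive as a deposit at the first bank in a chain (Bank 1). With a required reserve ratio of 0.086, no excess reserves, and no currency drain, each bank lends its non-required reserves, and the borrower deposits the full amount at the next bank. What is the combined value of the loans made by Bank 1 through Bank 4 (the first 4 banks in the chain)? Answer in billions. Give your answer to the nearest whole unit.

Bank i lends (1 − rr)^i of the original deposit: Bank 1 lends 328·0.9140 = 299.7920, Bank 2 lends 328·0.9140² ≈ 274.0099, and so on.
Summing a geometric series: total = 328·[0.9140·(1 − 0.9140^4) / (1 − 0.9140)] ≈ 1053.1537 billion.

$1053 billion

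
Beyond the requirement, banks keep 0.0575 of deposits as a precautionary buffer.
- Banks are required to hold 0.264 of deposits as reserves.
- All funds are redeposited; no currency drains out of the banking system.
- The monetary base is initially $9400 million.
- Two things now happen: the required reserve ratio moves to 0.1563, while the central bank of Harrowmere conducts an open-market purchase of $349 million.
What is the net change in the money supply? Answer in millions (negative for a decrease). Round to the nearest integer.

$16361 million

Before: m₁ = 1 / (0.264 + 0.0575) ≈ 3.11042, MB₁ = 9400, so M₁ = 3.11042 × 9400 = 29237.948 million.
After: m₂ = 1 / (0.1563 + 0.0575) ≈ 4.67727, MB₂ = 9400 + 349 = 9749, so M₂ = 4.67727 × 9749 ≈ 45598.7052 million.
ΔM = M₂ − M₁ = 45598.7052 − 29237.948 = 16360.7572 million.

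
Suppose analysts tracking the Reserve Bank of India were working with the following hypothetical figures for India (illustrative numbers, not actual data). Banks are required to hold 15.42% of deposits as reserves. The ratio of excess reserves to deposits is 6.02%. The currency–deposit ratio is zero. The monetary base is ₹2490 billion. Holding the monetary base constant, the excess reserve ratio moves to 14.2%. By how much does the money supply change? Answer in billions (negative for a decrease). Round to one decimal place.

-3207.3 billion

Initially m₁ = 1 / (0.1542 + 0.0602) ≈ 4.664179, so M₁ = 4.664179 × 2490 ≈ 11613.8057 billion.
After the change m₂ = 1 / (0.1542 + 0.142) ≈ 3.376097, so M₂ = 3.376097 × 2490 ≈ 8406.4815 billion.
ΔM = M₂ − M₁ = 8406.4815 − 11613.8057 = -3207.3242 billion.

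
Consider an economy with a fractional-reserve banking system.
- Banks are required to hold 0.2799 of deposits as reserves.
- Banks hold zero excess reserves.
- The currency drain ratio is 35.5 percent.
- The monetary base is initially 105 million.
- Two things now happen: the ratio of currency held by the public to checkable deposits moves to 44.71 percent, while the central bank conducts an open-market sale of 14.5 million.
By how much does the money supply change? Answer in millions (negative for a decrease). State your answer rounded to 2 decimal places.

Before: m₁ = (1 + 0.355) / (0.2799 + 0.355) ≈ 2.134194, MB₁ = 105, so M₁ = 2.134194 × 105 ≈ 224.0904 million.
After: m₂ = (1 + 0.4471) / (0.2799 + 0.4471) ≈ 1.990509, MB₂ = 105 − 14.5 = 90.5, so M₂ = 1.990509 × 90.5 ≈ 180.1411 million.
ΔM = M₂ − M₁ = 180.1411 − 224.0904 = -43.9493 million.

-43.95 million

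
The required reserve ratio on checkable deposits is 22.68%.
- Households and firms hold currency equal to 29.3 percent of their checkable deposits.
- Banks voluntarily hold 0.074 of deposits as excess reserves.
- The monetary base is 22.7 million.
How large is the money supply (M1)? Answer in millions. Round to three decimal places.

The money multiplier is m = (1 + c) / (rr + e + c) = (1 + 0.293) / (0.2268 + 0.074 + 0.293) ≈ 2.177501.
So M = m × MB = 2.177501 × 22.7 ≈ 49.4293 million.

49.429 million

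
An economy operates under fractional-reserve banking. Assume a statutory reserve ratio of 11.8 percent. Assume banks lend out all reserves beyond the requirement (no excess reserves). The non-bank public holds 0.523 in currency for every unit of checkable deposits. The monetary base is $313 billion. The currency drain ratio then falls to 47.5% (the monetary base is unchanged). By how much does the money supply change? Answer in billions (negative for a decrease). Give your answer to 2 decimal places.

Initially m₁ = (1 + 0.523) / (0.118 + 0.523) ≈ 2.375975, so M₁ = 2.375975 × 313 ≈ 743.6802 billion.
After the change m₂ = (1 + 0.475) / (0.118 + 0.475) ≈ 2.487352, so M₂ = 2.487352 × 313 ≈ 778.5412 billion.
ΔM = M₂ − M₁ = 778.5412 − 743.6802 = 34.861 billion.

$34.86 billion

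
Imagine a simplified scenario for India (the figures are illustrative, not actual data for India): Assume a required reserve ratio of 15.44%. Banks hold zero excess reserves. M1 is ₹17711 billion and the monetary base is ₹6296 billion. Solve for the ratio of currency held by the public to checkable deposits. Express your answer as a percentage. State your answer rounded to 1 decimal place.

Using m = M/MB = 17711/6296 ≈ 2.813056. From m = (1 + c)/(c + rr + e), rearranging gives 1 + c = m·(c + rr + e), so c·(1 − m) = m·(rr + e) − 1.
Hence c = [m·(rr + e) − 1]/(1 − m) = [2.813056 × (0.1544 + 0) − 1] / (1 − 2.813056) ≈ 0.311995.

31.2%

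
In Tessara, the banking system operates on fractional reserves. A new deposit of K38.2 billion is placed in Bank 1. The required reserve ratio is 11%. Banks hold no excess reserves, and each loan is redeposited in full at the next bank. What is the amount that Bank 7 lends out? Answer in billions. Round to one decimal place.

Each bank lends a fraction (1 − rr) = 0.8900 of the deposit it receives, so Bank 7 receives 38.2·0.8900^6 and lends 38.2·0.8900^7 ≈ 16.8964 billion.

K16.9 billion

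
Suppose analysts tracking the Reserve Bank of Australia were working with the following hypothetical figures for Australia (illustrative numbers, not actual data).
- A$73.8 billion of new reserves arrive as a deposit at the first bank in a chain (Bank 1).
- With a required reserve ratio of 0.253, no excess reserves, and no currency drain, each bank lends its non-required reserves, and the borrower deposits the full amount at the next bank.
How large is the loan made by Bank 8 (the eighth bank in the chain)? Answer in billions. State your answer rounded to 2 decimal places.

A$7.16 billion

Each bank lends a fraction (1 − rr) = 0.7470 of the deposit it receives, so Bank 8 receives 73.8·0.7470^7 and lends 73.8·0.7470^8 ≈ 7.1552 billion.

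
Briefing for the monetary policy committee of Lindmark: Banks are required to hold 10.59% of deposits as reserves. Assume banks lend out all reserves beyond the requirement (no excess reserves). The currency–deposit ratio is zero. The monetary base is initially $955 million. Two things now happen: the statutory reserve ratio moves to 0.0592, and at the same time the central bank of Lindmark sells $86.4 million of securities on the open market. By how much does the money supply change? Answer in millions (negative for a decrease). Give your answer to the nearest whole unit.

Before: m₁ = 1 / (0.1059) ≈ 9.4429, MB₁ = 955, so M₁ = 9.4429 × 955 = 9017.9695 million.
After: m₂ = 1 / (0.0592) ≈ 16.8919, MB₂ = 955 − 86.4 = 868.6, so M₂ = 16.8919 × 868.6 ≈ 14672.3043 million.
ΔM = M₂ − M₁ = 14672.3043 − 9017.9695 = 5654.3348 million.

$5654 million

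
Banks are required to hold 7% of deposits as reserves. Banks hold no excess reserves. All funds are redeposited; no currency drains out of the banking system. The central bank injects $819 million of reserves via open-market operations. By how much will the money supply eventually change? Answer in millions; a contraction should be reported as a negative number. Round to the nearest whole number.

The simple money multiplier is m = 1/rr = 1/0.07 ≈ 14.2857.
An open-market purchase increases the monetary base by 819 million, so ΔM = m × ΔMB = 14.2857 × 819 = 11699.9883 million.

$11700 million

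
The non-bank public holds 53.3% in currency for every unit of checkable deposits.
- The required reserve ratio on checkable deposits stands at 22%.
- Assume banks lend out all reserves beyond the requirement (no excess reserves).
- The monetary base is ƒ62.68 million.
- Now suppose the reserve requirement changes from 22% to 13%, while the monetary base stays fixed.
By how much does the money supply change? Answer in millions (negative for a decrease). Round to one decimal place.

ƒ17.3 million

Initially m₁ = (1 + 0.533) / (0.22 + 0.533) ≈ 2.0359, so M₁ = 2.0359 × 62.68 ≈ 127.6102 million.
After the change m₂ = (1 + 0.533) / (0.13 + 0.533) ≈ 2.3122, so M₂ = 2.3122 × 62.68 ≈ 144.9287 million.
ΔM = M₂ − M₁ = 144.9287 − 127.6102 = 17.3185 million.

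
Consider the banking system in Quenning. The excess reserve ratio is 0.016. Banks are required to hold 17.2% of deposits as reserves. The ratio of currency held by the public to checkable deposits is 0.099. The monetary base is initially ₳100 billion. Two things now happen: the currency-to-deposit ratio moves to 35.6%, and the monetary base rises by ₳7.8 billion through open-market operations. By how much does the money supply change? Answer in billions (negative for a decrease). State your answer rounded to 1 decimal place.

Before: m₁ = (1 + 0.099) / (0.172 + 0.016 + 0.099) ≈ 3.82927, MB₁ = 100, so M₁ = 3.82927 × 100 = 382.927 billion.
After: m₂ = (1 + 0.356) / (0.172 + 0.016 + 0.356) ≈ 2.49265, MB₂ = 100 + 7.8 = 107.8, so M₂ = 2.49265 × 107.8 ≈ 268.7077 billion.
ΔM = M₂ − M₁ = 268.7077 − 382.927 = -114.2193 billion.

-114.2 billion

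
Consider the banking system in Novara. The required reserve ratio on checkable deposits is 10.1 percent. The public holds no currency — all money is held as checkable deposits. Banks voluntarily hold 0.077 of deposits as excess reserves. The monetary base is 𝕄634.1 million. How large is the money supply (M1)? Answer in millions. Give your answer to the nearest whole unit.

𝕄3562 million

The money multiplier is m = 1 / (rr + e) = 1 / (0.101 + 0.077) ≈ 5.6180.
So M = m × MB = 5.6180 × 634.1 = 3562.3738 million.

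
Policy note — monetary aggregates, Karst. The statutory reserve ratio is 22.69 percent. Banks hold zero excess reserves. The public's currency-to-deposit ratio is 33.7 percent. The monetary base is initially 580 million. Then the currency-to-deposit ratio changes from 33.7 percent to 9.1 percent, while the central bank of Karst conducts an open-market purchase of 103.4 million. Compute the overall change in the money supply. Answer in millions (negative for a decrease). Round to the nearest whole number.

Before: m₁ = (1 + 0.337) / (0.2269 + 0.337) ≈ 2.3710, MB₁ = 580, so M₁ = 2.3710 × 580 = 1375.18 million.
After: m₂ = (1 + 0.091) / (0.2269 + 0.091) ≈ 3.4319, MB₂ = 580 + 103.4 = 683.4, so M₂ = 3.4319 × 683.4 ≈ 2345.3605 million.
ΔM = M₂ − M₁ = 2345.3605 − 1375.18 = 970.1805 million.

970 million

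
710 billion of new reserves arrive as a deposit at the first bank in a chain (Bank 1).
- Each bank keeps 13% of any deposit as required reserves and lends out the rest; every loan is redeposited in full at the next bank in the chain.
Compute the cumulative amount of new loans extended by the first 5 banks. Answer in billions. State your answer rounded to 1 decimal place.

Bank i lends (1 − rr)^i of the original deposit: Bank 1 lends 710·0.8700 = 617.7000, Bank 2 lends 710·0.8700² = 537.3990, and so on.
Summing a geometric series: total = 710·[0.8700·(1 − 0.8700^5) / (1 − 0.8700)] ≈ 2383.2723 billion.

2383.3 billion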